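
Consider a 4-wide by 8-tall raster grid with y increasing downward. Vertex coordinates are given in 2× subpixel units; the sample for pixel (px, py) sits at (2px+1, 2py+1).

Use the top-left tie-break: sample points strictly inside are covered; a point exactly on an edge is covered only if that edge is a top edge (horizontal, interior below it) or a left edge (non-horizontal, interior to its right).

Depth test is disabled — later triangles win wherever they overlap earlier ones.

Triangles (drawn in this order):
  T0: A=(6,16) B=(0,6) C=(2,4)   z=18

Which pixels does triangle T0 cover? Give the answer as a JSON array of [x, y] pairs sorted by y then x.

T0:
  2·area = 32
  edge (6, 16)→(0, 6): d=(-6,-10) top-left  bias=+0
  edge (0, 6)→(2, 4): d=(2,-2) top-left  bias=+0
  edge (2, 4)→(6, 16): d=(4,12) right/bottom  bias=-1
    (0,0)@(1, 1): e=[40,-8,0] → ·  [on edge]
    (2,0)@(5, 1): e=[80,0,-48] → ·  [on edge]
    (1,1)@(3, 3): e=[48,0,-16] → ·  [on edge]
    (0,2)@(1, 5): e=[16,0,16] → █  [on edge]
    (1,2)@(3, 5): e=[36,4,-8] → ·
    (0,3)@(1, 7): e=[4,4,24] → █
    (1,3)@(3, 7): e=[24,8,0] → ·  [on edge]
    (0,4)@(1, 9): e=[-8,8,32] → ·
    (1,4)@(3, 9): e=[12,12,8] → █
    (2,4)@(5, 9): e=[32,16,-16] → ·
    (1,5)@(3, 11): e=[0,16,16] → █  [on edge]
    (2,5)@(5, 11): e=[20,20,-8] → ·
    (2,6)@(5, 13): e=[8,24,0] → ·  [on edge]
  covered (4 px):
    · · · ·
    · · · ·
    █ · · ·
    █ · · ·
    · █ · ·
    · █ · ·
    · · · ·
    · · · ·

Answer: [[0,2],[0,3],[1,4],[1,5]]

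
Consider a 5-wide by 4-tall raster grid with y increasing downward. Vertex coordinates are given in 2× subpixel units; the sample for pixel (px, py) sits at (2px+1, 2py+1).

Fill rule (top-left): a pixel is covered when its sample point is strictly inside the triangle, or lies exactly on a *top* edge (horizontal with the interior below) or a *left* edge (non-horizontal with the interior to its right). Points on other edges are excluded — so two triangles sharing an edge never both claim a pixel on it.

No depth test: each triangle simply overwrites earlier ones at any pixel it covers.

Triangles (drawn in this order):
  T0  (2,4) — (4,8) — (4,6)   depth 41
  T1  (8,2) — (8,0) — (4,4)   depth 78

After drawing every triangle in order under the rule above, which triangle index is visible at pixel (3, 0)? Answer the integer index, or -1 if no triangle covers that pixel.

T0:
  2·area = 4  (B↔C swapped to make it positive)
  edge (2, 4)→(4, 6): d=(2,2) right/bottom  bias=-1
  edge (4, 6)→(4, 8): d=(0,2) right/bottom  bias=-1
  edge (4, 8)→(2, 4): d=(-2,-4) top-left  bias=+0
    (0,1)@(1, 3): e=[0,6,-2] → ·  [on edge]
    (1,2)@(3, 5): e=[0,2,2] → ·  [on edge]
    (2,3)@(5, 7): e=[0,-2,6] → ·  [on edge]
  covered (0 px):
    · · · · ·
    · · · · ·
    · · · · ·
    · · · · ·
T1:
  2·area = 8  (B↔C swapped to make it positive)
  edge (8, 2)→(4, 4): d=(-4,2) right/bottom  bias=-1
  edge (4, 4)→(8, 0): d=(4,-4) top-left  bias=+0
  edge (8, 0)→(8, 2): d=(0,2) right/bottom  bias=-1
    (3,0)@(7, 1): e=[6,0,2] → █  [on edge]
    (4,0)@(9, 1): e=[2,8,-2] → ·
    (2,1)@(5, 3): e=[2,0,6] → █  [on edge]
    (3,1)@(7, 3): e=[-2,8,2] → ·
    (1,2)@(3, 5): e=[-2,0,10] → ·  [on edge]
    (2,2)@(5, 5): e=[-6,8,6] → ·
    (0,3)@(1, 7): e=[-6,0,14] → ·  [on edge]
  covered (2 px):
    · · · █ ·
    · · █ · ·
    · · · · ·
    · · · · ·

Z-buffer (winner per pixel, '.' = empty):
  . . . 1 .
  . . 1 . .
  . . . . .
  . . . . .

Final: 1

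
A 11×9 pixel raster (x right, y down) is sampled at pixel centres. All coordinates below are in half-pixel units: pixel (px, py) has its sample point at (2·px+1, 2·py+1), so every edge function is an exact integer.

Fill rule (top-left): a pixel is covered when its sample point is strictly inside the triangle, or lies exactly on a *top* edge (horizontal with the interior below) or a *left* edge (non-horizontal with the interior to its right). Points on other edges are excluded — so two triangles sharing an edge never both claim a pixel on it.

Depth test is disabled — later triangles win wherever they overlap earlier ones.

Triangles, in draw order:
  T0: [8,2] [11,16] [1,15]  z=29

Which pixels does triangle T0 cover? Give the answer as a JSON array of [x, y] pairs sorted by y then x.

T0:
  2·area = 137
  edge (8, 2)→(11, 16): d=(3,14) right/bottom  bias=-1
  edge (11, 16)→(1, 15): d=(-10,-1) top-left  bias=+0
  edge (1, 15)→(8, 2): d=(7,-13) top-left  bias=+0
    (3,2)@(7, 5): e=[23,106,8] → █
    (4,2)@(9, 5): e=[-5,108,34] → ·
    (3,3)@(7, 7): e=[29,86,22] → █
    (4,3)@(9, 7): e=[1,88,48] → █
    (5,3)@(11, 7): e=[-27,90,74] → ·
    (2,4)@(5, 9): e=[63,64,10] → █
    (5,4)@(11, 9): e=[-21,70,88] → ·
    (2,5)@(5, 11): e=[69,44,24] → █
    (5,5)@(11, 11): e=[-15,50,102] → ·
    (1,6)@(3, 13): e=[103,22,12] → █
    (5,6)@(11, 13): e=[-9,30,116] → ·
    (0,7)@(1, 15): e=[137,0,0] → █  [on edge]
    (10,8)@(21, 17): e=[-137,0,274] → ·  [on edge]
  covered (18 px):
    · · · · · · · · · · ·
    · · · · · · · · · · ·
    · · · █ · · · · · · ·
    · · · █ █ · · · · · ·
    · · █ █ █ · · · · · ·
    · · █ █ █ · · · · · ·
    · █ █ █ █ · · · · · ·
    █ █ █ █ █ · · · · · ·
    · · · · · · · · · · ·

Final: [[3,2],[3,3],[4,3],[2,4],[3,4],[4,4],[2,5],[3,5],[4,5],[1,6],[2,6],[3,6],[4,6],[0,7],[1,7],[2,7],[3,7],[4,7]]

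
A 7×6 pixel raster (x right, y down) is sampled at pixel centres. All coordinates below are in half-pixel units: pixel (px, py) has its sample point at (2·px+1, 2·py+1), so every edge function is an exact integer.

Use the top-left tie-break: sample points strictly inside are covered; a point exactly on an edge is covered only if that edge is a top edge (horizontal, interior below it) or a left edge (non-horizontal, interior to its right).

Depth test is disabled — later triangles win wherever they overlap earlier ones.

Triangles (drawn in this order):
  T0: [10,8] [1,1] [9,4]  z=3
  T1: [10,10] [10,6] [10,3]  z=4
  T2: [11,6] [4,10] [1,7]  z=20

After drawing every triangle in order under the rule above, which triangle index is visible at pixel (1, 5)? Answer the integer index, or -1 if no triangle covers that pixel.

T0:
  2·area = 29
  edge (10, 8)→(1, 1): d=(-9,-7) top-left  bias=+0
  edge (1, 1)→(9, 4): d=(8,3) right/bottom  bias=-1
  edge (9, 4)→(10, 8): d=(1,4) right/bottom  bias=-1
    (0,0)@(1, 1): e=[0,0,29] → ·  [on edge]
    (2,1)@(5, 3): e=[10,4,15] → #
    (3,1)@(7, 3): e=[24,-2,7] → ·
    (2,2)@(5, 5): e=[-8,20,17] → ·
    (3,2)@(7, 5): e=[6,14,9] → #
    (4,2)@(9, 5): e=[20,8,1] → #
    (5,2)@(11, 5): e=[34,2,-7] → ·
    (3,3)@(7, 7): e=[-12,30,11] → ·
    (4,3)@(9, 7): e=[2,24,3] → #
    (5,3)@(11, 7): e=[16,18,-5] → ·
    (4,4)@(9, 9): e=[-16,40,5] → ·
  covered (4 px):
    · · · · · · ·
    · · # · · · ·
    · · · # # · ·
    · · · · # · ·
    · · · · · · ·
    · · · · · · ·
T1:
  degenerate (2·area = 0) — covers nothing
T2:
  2·area = 33
  edge (11, 6)→(4, 10): d=(-7,4) right/bottom  bias=-1
  edge (4, 10)→(1, 7): d=(-3,-3) top-left  bias=+0
  edge (1, 7)→(11, 6): d=(10,-1) top-left  bias=+0
    (0,3)@(1, 7): e=[33,0,0] → #  [on edge]
    (1,3)@(3, 7): e=[25,6,2] → #
    (2,3)@(5, 7): e=[17,12,4] → #
    (3,3)@(7, 7): e=[9,18,6] → #
    (4,3)@(9, 7): e=[1,24,8] → #
    (5,3)@(11, 7): e=[-7,30,10] → ·
    (0,4)@(1, 9): e=[19,-6,20] → ·
    (1,4)@(3, 9): e=[11,0,22] → #  [on edge]
    (3,4)@(7, 9): e=[-5,12,26] → ·
    (4,4)@(9, 9): e=[-13,18,28] → ·
    (1,5)@(3, 11): e=[-3,-6,42] → ·
    (2,5)@(5, 11): e=[-11,0,44] → ·  [on edge]
  covered (7 px):
    · · · · · · ·
    · · · · · · ·
    · · · · · · ·
    # # # # # · ·
    · # # · · · ·
    · · · · · · ·

Z-buffer (winner per pixel, '.' = empty):
  . . . . . . .
  . . 0 . . . .
  . . . 0 0 . .
  2 2 2 2 2 . .
  . 2 2 . . . .
  . . . . . . .

Answer: -1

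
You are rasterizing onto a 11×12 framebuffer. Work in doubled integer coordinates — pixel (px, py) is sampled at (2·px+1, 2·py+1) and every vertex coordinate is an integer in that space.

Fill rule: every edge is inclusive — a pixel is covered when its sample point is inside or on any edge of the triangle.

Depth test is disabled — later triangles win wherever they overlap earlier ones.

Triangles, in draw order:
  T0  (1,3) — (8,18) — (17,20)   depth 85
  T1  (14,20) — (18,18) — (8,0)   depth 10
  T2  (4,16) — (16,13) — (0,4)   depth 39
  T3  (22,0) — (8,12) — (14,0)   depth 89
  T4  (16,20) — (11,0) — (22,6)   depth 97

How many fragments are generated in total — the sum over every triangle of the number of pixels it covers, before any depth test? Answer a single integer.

T0:
  2·area = 121  (B↔C swapped to make it positive)
  edge (1, 3)→(17, 20): d=(16,17) inclusive
  edge (17, 20)→(8, 18): d=(-9,-2) inclusive
  edge (8, 18)→(1, 3): d=(-7,-15) inclusive
    (0,1)@(1, 3): e=[0,121,0] → #  [on edge]
    (1,1)@(3, 3): e=[-34,125,30] → ·
    (0,2)@(1, 5): e=[32,103,-14] → ·
    (1,3)@(3, 7): e=[30,89,2] → #
    (2,3)@(5, 7): e=[-4,93,32] → ·
    (1,4)@(3, 9): e=[62,71,-12] → ·
    (2,4)@(5, 9): e=[28,75,18] → #
    (3,4)@(7, 9): e=[-6,79,48] → ·
    (2,5)@(5, 11): e=[60,57,4] → #
    (3,5)@(7, 11): e=[26,61,34] → #
    (4,5)@(9, 11): e=[-8,65,64] → ·
    (2,6)@(5, 13): e=[92,39,-10] → ·
  covered (15 px):
    · · · · · · · · · · ·
    # · · · · · · · · · ·
    · · · · · · · · · · ·
    · # · · · · · · · · ·
    · · # · · · · · · · ·
    · · # # · · · · · · ·
    · · · # # · · · · · ·
    · · · # # # · · · · ·
    · · · · # # # · · · ·
    · · · · · · # # · · ·
    · · · · · · · · · · ·
    · · · · · · · · · · ·
T1:
  2·area = 92  (B↔C swapped to make it positive)
  edge (14, 20)→(8, 0): d=(-6,-20) inclusive
  edge (8, 0)→(18, 18): d=(10,18) inclusive
  edge (18, 18)→(14, 20): d=(-4,2) inclusive
    (4,1)@(9, 3): e=[2,12,78] → #
    (5,1)@(11, 3): e=[42,-24,74] → ·
    (4,2)@(9, 5): e=[-10,32,70] → ·
    (5,3)@(11, 7): e=[18,16,58] → #
    (6,3)@(13, 7): e=[58,-20,54] → ·
    (5,4)@(11, 9): e=[6,36,50] → #
    (6,4)@(13, 9): e=[46,0,46] → #  [on edge]
    (7,4)@(15, 9): e=[86,-36,42] → ·
    (5,5)@(11, 11): e=[-6,56,42] → ·
    (6,5)@(13, 11): e=[34,20,38] → #
    (7,5)@(15, 11): e=[74,-16,34] → ·
    (6,6)@(13, 13): e=[22,40,30] → #
  covered (12 px):
    · · · · · · · · · · ·
    · · · · # · · · · · ·
    · · · · · · · · · · ·
    · · · · · # · · · · ·
    · · · · · # # · · · ·
    · · · · · · # · · · ·
    · · · · · · # # · · ·
    · · · · · · # # · · ·
    · · · · · · · # # · ·
    · · · · · · · # · · ·
    · · · · · · · · · · ·
    · · · · · · · · · · ·
T2:
  2·area = 156  (B↔C swapped to make it positive)
  edge (4, 16)→(0, 4): d=(-4,-12) inclusive
  edge (0, 4)→(16, 13): d=(16,9) inclusive
  edge (16, 13)→(4, 16): d=(-12,3) inclusive
    (0,2)@(1, 5): e=[8,7,141] → #
    (1,2)@(3, 5): e=[32,-11,135] → ·
    (0,3)@(1, 7): e=[0,39,117] → #  [on edge]
    (1,3)@(3, 7): e=[24,21,111] → #
    (2,3)@(5, 7): e=[48,3,105] → #
    (3,3)@(7, 7): e=[72,-15,99] → ·
    (0,4)@(1, 9): e=[-8,71,93] → ·
    (1,4)@(3, 9): e=[16,53,87] → #
    (3,4)@(7, 9): e=[64,17,75] → #
    (4,4)@(9, 9): e=[88,-1,69] → ·
    (1,5)@(3, 11): e=[8,85,63] → #
    (4,5)@(9, 11): e=[80,31,45] → #
    (1,6)@(3, 13): e=[0,117,39] → #  [on edge]
    (2,9)@(5, 19): e=[0,195,-39] → ·  [on edge]
  covered (21 px):
    · · · · · · · · · · ·
    · · · · · · · · · · ·
    # · · · · · · · · · ·
    # # # · · · · · · · ·
    · # # # · · · · · · ·
    · # # # # # · · · · ·
    · # # # # # # # · · ·
    · · # # · · · · · · ·
    · · · · · · · · · · ·
    · · · · · · · · · · ·
    · · · · · · · · · · ·
    · · · · · · · · · · ·
T3:
  2·area = 96
  edge (22, 0)→(8, 12): d=(-14,12) inclusive
  edge (8, 12)→(14, 0): d=(6,-12) inclusive
  edge (14, 0)→(22, 0): d=(8,0) inclusive
    (7,0)@(15, 1): e=[70,18,8] → #
    (8,0)@(17, 1): e=[46,42,8] → #
    (9,0)@(19, 1): e=[22,66,8] → #
    (10,0)@(21, 1): e=[-2,90,8] → ·
    (6,1)@(13, 3): e=[66,6,24] → #
    (9,1)@(19, 3): e=[-6,78,24] → ·
    (6,2)@(13, 5): e=[38,18,40] → #
    (8,2)@(17, 5): e=[-10,66,40] → ·
    (5,3)@(11, 7): e=[34,6,56] → #
    (7,3)@(15, 7): e=[-14,54,56] → ·
    (5,4)@(11, 9): e=[6,18,72] → #
    (6,4)@(13, 9): e=[-18,42,72] → ·
  covered (12 px):
    · · · · · · · # # # ·
    · · · · · · # # # · ·
    · · · · · · # # · · ·
    · · · · · # # · · · ·
    · · · · · # · · · · ·
    · · · · # · · · · · ·
    · · · · · · · · · · ·
    · · · · · · · · · · ·
    · · · · · · · · · · ·
    · · · · · · · · · · ·
    · · · · · · · · · · ·
    · · · · · · · · · · ·
T4:
  2·area = 190
  edge (16, 20)→(11, 0): d=(-5,-20) inclusive
  edge (11, 0)→(22, 6): d=(11,6) inclusive
  edge (22, 6)→(16, 20): d=(-6,14) inclusive
    (6,1)@(13, 3): e=[25,21,144] → #
    (7,1)@(15, 3): e=[65,9,116] → #
    (8,1)@(17, 3): e=[105,-3,88] → ·
    (6,2)@(13, 5): e=[15,43,132] → #
    (8,2)@(17, 5): e=[95,19,76] → #
    (9,2)@(19, 5): e=[135,7,48] → #
    (10,2)@(21, 5): e=[175,-5,20] → ·
    (6,3)@(13, 7): e=[5,65,120] → #
    (10,3)@(21, 7): e=[165,17,8] → #
    (6,4)@(13, 9): e=[-5,87,108] → ·
    (7,4)@(15, 9): e=[35,75,80] → #
    (10,4)@(21, 9): e=[155,39,-4] → ·
    (9,6)@(19, 13): e=[95,95,0] → #  [on edge]
  covered (23 px):
    · · · · · · · · · · ·
    · · · · · · # # · · ·
    · · · · · · # # # # ·
    · · · · · · # # # # #
    · · · · · · · # # # ·
    · · · · · · · # # # ·
    · · · · · · · # # # ·
    · · · · · · · # # · ·
    · · · · · · · · # · ·
    · · · · · · · · · · ·
    · · · · · · · · · · ·
    · · · · · · · · · · ·

Final: 83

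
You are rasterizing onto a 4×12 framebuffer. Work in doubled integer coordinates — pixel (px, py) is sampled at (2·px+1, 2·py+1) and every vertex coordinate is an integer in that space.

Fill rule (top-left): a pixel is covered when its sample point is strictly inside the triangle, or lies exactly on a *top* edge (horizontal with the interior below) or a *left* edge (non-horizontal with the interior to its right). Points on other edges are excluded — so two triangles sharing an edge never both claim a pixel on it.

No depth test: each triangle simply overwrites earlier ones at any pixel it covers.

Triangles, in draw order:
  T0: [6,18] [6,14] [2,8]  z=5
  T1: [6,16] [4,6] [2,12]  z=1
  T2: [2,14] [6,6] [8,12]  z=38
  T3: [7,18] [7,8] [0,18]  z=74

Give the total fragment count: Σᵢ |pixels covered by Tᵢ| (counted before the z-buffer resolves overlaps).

T0:
  2·area = 16  (B↔C swapped to make it positive)
  edge (6, 18)→(2, 8): d=(-4,-10) top-left  bias=+0
  edge (2, 8)→(6, 14): d=(4,6) right/bottom  bias=-1
  edge (6, 14)→(6, 18): d=(0,4) right/bottom  bias=-1
    (2,6)@(5, 13): e=[10,2,4] → X
    (3,6)@(7, 13): e=[30,-10,-4] → .
    (2,7)@(5, 15): e=[2,10,4] → X
    (3,7)@(7, 15): e=[22,-2,-4] → .
    (2,8)@(5, 17): e=[-6,18,4] → .
  covered (2 px):
    . . . .
    . . . .
    . . . .
    . . . .
    . . . .
    . . . .
    . . X .
    . . X .
    . . . .
    . . . .
    . . . .
    . . . .
T1:
  2·area = 32  (B↔C swapped to make it positive)
  edge (6, 16)→(2, 12): d=(-4,-4) top-left  bias=+0
  edge (2, 12)→(4, 6): d=(2,-6) top-left  bias=+0
  edge (4, 6)→(6, 16): d=(2,10) right/bottom  bias=-1
    (1,0)@(3, 1): e=[48,-16,0] → .  [on edge]
    (2,1)@(5, 3): e=[48,0,-16] → .  [on edge]
    (1,4)@(3, 9): e=[16,0,16] → X  [on edge]
    (2,4)@(5, 9): e=[24,12,-4] → .
    (0,5)@(1, 11): e=[0,-8,40] → .  [on edge]
    (1,5)@(3, 11): e=[8,4,20] → X
    (2,5)@(5, 11): e=[16,16,0] → .  [on edge]
    (1,6)@(3, 13): e=[0,8,24] → X  [on edge]
    (2,6)@(5, 13): e=[8,20,4] → X
    (3,6)@(7, 13): e=[16,32,-16] → .
    (0,7)@(1, 15): e=[-16,0,48] → .  [on edge]
    (1,7)@(3, 15): e=[-8,12,28] → .
    (2,7)@(5, 15): e=[0,24,8] → X  [on edge]
    (3,8)@(7, 17): e=[0,40,-8] → .  [on edge]
    (3,10)@(7, 21): e=[-16,48,0] → .  [on edge]
  covered (5 px):
    . . . .
    . . . .
    . . . .
    . . . .
    . X . .
    . X . .
    . X X .
    . . X .
    . . . .
    . . . .
    . . . .
    . . . .
T2:
  2·area = 40
  edge (2, 14)→(6, 6): d=(4,-8) top-left  bias=+0
  edge (6, 6)→(8, 12): d=(2,6) right/bottom  bias=-1
  edge (8, 12)→(2, 14): d=(-6,2) right/bottom  bias=-1
    (2,1)@(5, 3): e=[-20,0,60] → .  [on edge]
    (2,4)@(5, 9): e=[4,12,24] → X
    (3,4)@(7, 9): e=[20,0,20] → .  [on edge]
    (2,5)@(5, 11): e=[12,16,12] → X
    (3,5)@(7, 11): e=[28,4,8] → X
    (1,6)@(3, 13): e=[4,32,4] → X
    (2,6)@(5, 13): e=[20,20,0] → .  [on edge]
    (3,6)@(7, 13): e=[36,8,-4] → .
    (1,7)@(3, 15): e=[12,36,-8] → .
  covered (4 px):
    . . . .
    . . . .
    . . . .
    . . . .
    . . X .
    . . X X
    . X . .
    . . . .
    . . . .
    . . . .
    . . . .
    . . . .
T3:
  2·area = 70  (B↔C swapped to make it positive)
  edge (7, 18)→(0, 18): d=(-7,0) right/bottom  bias=-1
  edge (0, 18)→(7, 8): d=(7,-10) top-left  bias=+0
  edge (7, 8)→(7, 18): d=(0,10) right/bottom  bias=-1
    (3,0)@(7, 1): e=[119,-49,0] → .  [on edge]
    (3,1)@(7, 3): e=[105,-35,0] → .  [on edge]
    (3,2)@(7, 5): e=[91,-21,0] → .  [on edge]
    (3,3)@(7, 7): e=[77,-7,0] → .  [on edge]
    (3,4)@(7, 9): e=[63,7,0] → .  [on edge]
    (2,5)@(5, 11): e=[49,1,20] → X
    (3,5)@(7, 11): e=[49,21,0] → .  [on edge]
    (2,6)@(5, 13): e=[35,15,20] → X
    (3,6)@(7, 13): e=[35,35,0] → .  [on edge]
    (1,7)@(3, 15): e=[21,9,40] → X
    (3,7)@(7, 15): e=[21,49,0] → .  [on edge]
    (0,8)@(1, 17): e=[7,3,60] → X
    (3,8)@(7, 17): e=[7,63,0] → .  [on edge]
    (3,9)@(7, 19): e=[-7,77,0] → .  [on edge]
    (3,10)@(7, 21): e=[-21,91,0] → .  [on edge]
    (3,11)@(7, 23): e=[-35,105,0] → .  [on edge]
  covered (7 px):
    . . . .
    . . . .
    . . . .
    . . . .
    . . . .
    . . X .
    . . X .
    . X X .
    X X X .
    . . . .
    . . . .
    . . . .

Final: 18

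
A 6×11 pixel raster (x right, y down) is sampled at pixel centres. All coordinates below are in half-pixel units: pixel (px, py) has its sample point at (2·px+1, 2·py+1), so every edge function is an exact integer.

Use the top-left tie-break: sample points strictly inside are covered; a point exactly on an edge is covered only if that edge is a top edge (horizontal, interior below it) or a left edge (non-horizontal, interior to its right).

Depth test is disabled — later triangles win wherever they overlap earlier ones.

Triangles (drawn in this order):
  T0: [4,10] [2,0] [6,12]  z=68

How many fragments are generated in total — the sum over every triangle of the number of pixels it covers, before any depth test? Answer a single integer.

T0:
  2·area = 16
  edge (4, 10)→(2, 0): d=(-2,-10) top-left  bias=+0
  edge (2, 0)→(6, 12): d=(4,12) right/bottom  bias=-1
  edge (6, 12)→(4, 10): d=(-2,-2) top-left  bias=+0
    (1,1)@(3, 3): e=[4,0,12] → .  [on edge]
    (1,2)@(3, 5): e=[0,8,8] → X  [on edge]
    (2,2)@(5, 5): e=[20,-16,12] → .
    (0,3)@(1, 7): e=[-24,40,0] → .  [on edge]
    (1,3)@(3, 7): e=[-4,16,4] → .
    (1,4)@(3, 9): e=[-8,24,0] → .  [on edge]
    (2,4)@(5, 9): e=[12,0,4] → .  [on edge]
    (2,5)@(5, 11): e=[8,8,0] → X  [on edge]
    (3,5)@(7, 11): e=[28,-16,4] → .
    (2,6)@(5, 13): e=[4,16,-4] → .
    (3,6)@(7, 13): e=[24,-8,0] → .  [on edge]
    (2,7)@(5, 15): e=[0,24,-8] → .  [on edge]
    (3,7)@(7, 15): e=[20,0,-4] → .  [on edge]
    (4,7)@(9, 15): e=[40,-24,0] → .  [on edge]
    (5,8)@(11, 17): e=[56,-40,0] → .  [on edge]
    (4,10)@(9, 21): e=[28,0,-12] → .  [on edge]
  covered (2 px):
    . . . . . .
    . . . . . .
    . X . . . .
    . . . . . .
    . . . . . .
    . . X . . .
    . . . . . .
    . . . . . .
    . . . . . .
    . . . . . .
    . . . . . .

Answer: 2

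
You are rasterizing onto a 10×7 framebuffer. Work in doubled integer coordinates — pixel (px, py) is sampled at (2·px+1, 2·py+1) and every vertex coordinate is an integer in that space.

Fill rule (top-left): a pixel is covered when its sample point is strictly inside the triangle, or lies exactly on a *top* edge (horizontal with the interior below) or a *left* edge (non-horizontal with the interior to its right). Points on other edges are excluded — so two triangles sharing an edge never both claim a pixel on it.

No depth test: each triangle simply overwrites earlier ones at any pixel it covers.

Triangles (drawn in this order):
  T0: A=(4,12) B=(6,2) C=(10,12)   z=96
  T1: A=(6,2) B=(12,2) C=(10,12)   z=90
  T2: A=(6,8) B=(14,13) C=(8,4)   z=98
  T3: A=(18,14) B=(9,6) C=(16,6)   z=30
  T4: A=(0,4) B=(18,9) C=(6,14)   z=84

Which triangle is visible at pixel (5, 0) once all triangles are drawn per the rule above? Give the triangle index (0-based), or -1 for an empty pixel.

T0:
  2·area = 60
  edge (4, 12)→(6, 2): d=(2,-10) top-left  bias=+0
  edge (6, 2)→(10, 12): d=(4,10) right/bottom  bias=-1
  edge (10, 12)→(4, 12): d=(-6,0) right/bottom  bias=-1
    (3,2)@(7, 5): e=[16,2,42] → X
    (4,2)@(9, 5): e=[36,-18,42] → .
    (2,3)@(5, 7): e=[0,30,30] → X  [on edge]
    (4,3)@(9, 7): e=[40,-10,30] → .
    (2,4)@(5, 9): e=[4,38,18] → X
    (4,4)@(9, 9): e=[44,-2,18] → .
    (2,5)@(5, 11): e=[8,46,6] → X
    (4,5)@(9, 11): e=[48,6,6] → X
    (5,5)@(11, 11): e=[68,-14,6] → .
    (2,6)@(5, 13): e=[12,54,-6] → .
    (3,6)@(7, 13): e=[32,34,-6] → .
    (4,6)@(9, 13): e=[52,14,-6] → .
  covered (8 px):
    . . . . . . . . . .
    . . . . . . . . . .
    . . . X . . . . . .
    . . X X . . . . . .
    . . X X . . . . . .
    . . X X X . . . . .
    . . . . . . . . . .
T1:
  2·area = 60
  edge (6, 2)→(12, 2): d=(6,0) top-left  bias=+0
  edge (12, 2)→(10, 12): d=(-2,10) right/bottom  bias=-1
  edge (10, 12)→(6, 2): d=(-4,-10) top-left  bias=+0
    (3,1)@(7, 3): e=[6,48,6] → X
    (4,1)@(9, 3): e=[6,28,26] → X
    (5,1)@(11, 3): e=[6,8,46] → X
    (6,1)@(13, 3): e=[6,-12,66] → .
    (3,2)@(7, 5): e=[18,44,-2] → .
    (4,2)@(9, 5): e=[18,24,18] → X
    (6,2)@(13, 5): e=[18,-16,58] → .
    (4,3)@(9, 7): e=[30,20,10] → X
    (5,3)@(11, 7): e=[30,0,30] → .  [on edge]
    (4,4)@(9, 9): e=[42,16,2] → X
    (5,4)@(11, 9): e=[42,-4,22] → .
    (4,5)@(9, 11): e=[54,12,-6] → .
  covered (7 px):
    . . . . . . . . . .
    . . . X X X . . . .
    . . . . X X . . . .
    . . . . X . . . . .
    . . . . X . . . . .
    . . . . . . . . . .
    . . . . . . . . . .
T2:
  2·area = 42  (B↔C swapped to make it positive)
  edge (6, 8)→(8, 4): d=(2,-4) top-left  bias=+0
  edge (8, 4)→(14, 13): d=(6,9) right/bottom  bias=-1
  edge (14, 13)→(6, 8): d=(-8,-5) top-left  bias=+0
    (3,3)@(7, 7): e=[2,27,13] → X
    (4,3)@(9, 7): e=[10,9,23] → X
    (5,3)@(11, 7): e=[18,-9,33] → .
    (3,4)@(7, 9): e=[6,39,-3] → .
    (4,4)@(9, 9): e=[14,21,7] → X
    (5,4)@(11, 9): e=[22,3,17] → X
    (6,4)@(13, 9): e=[30,-15,27] → .
    (4,5)@(9, 11): e=[18,33,-9] → .
    (5,5)@(11, 11): e=[26,15,1] → X
    (6,5)@(13, 11): e=[34,-3,11] → .
    (5,6)@(11, 13): e=[30,27,-15] → .
  covered (5 px):
    . . . . . . . . . .
    . . . . . . . . . .
    . . . . . . . . . .
    . . . X X . . . . .
    . . . . X X . . . .
    . . . . . X . . . .
    . . . . . . . . . .
T3:
  2·area = 56
  edge (18, 14)→(9, 6): d=(-9,-8) top-left  bias=+0
  edge (9, 6)→(16, 6): d=(7,0) top-left  bias=+0
  edge (16, 6)→(18, 14): d=(2,8) right/bottom  bias=-1
    (5,3)@(11, 7): e=[7,7,42] → X
    (6,3)@(13, 7): e=[23,7,26] → X
    (7,3)@(15, 7): e=[39,7,10] → X
    (8,3)@(17, 7): e=[55,7,-6] → .
    (5,4)@(11, 9): e=[-11,21,46] → .
    (6,4)@(13, 9): e=[5,21,30] → X
    (8,4)@(17, 9): e=[37,21,-2] → .
    (6,5)@(13, 11): e=[-13,35,34] → .
    (7,5)@(15, 11): e=[3,35,18] → X
    (8,5)@(17, 11): e=[19,35,2] → X
    (9,5)@(19, 11): e=[35,35,-14] → .
    (7,6)@(15, 13): e=[-15,49,22] → .
  covered (8 px):
    . . . . . . . . . .
    . . . . . . . . . .
    . . . . . . . . . .
    . . . . . X X X . .
    . . . . . . X X . .
    . . . . . . . X X .
    . . . . . . . . X .
T4:
  2·area = 150
  edge (0, 4)→(18, 9): d=(18,5) right/bottom  bias=-1
  edge (18, 9)→(6, 14): d=(-12,5) right/bottom  bias=-1
  edge (6, 14)→(0, 4): d=(-6,-10) top-left  bias=+0
    (0,2)@(1, 5): e=[13,133,4] → X
    (1,2)@(3, 5): e=[3,123,24] → X
    (2,2)@(5, 5): e=[-7,113,44] → .
    (0,3)@(1, 7): e=[49,109,-8] → .
    (1,3)@(3, 7): e=[39,99,12] → X
    (2,3)@(5, 7): e=[29,89,32] → X
    (3,3)@(7, 7): e=[19,79,52] → X
    (4,3)@(9, 7): e=[9,69,72] → X
    (5,3)@(11, 7): e=[-1,59,92] → .
    (1,4)@(3, 9): e=[75,75,0] → X  [on edge]
    (5,4)@(11, 9): e=[35,35,80] → X
    (6,4)@(13, 9): e=[25,25,100] → X
  covered (20 px):
    . . . . . . . . . .
    . . . . . . . . . .
    X X . . . . . . . .
    . X X X X . . . . .
    . X X X X X X X X .
    . . X X X X X . . .
    . . . X . . . . . .

Z-buffer (winner per pixel, '.' = empty):
  . . . . . . . . . .
  . . . 1 1 1 . . . .
  4 4 . 0 1 1 . . . .
  . 4 4 4 4 3 3 3 . .
  . 4 4 4 4 4 4 4 4 .
  . . 4 4 4 4 4 3 3 .
  . . . 4 . . . . 3 .

Final: -1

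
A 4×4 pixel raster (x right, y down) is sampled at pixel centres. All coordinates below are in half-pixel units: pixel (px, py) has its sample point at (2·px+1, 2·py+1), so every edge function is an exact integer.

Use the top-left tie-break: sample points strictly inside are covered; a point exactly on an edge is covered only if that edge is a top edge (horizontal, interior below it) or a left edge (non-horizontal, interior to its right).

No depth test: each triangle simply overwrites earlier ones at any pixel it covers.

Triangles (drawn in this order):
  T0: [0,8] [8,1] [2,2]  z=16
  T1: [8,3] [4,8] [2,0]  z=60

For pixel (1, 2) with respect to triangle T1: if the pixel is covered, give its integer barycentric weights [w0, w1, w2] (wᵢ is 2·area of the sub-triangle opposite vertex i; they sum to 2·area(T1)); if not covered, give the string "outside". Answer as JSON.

T0:
  2·area = 34  (B↔C swapped to make it positive)
  edge (0, 8)→(2, 2): d=(2,-6) top-left  bias=+0
  edge (2, 2)→(8, 1): d=(6,-1) top-left  bias=+0
  edge (8, 1)→(0, 8): d=(-8,7) right/bottom  bias=-1
    (1,1)@(3, 3): e=[8,7,19] → █
    (2,1)@(5, 3): e=[20,9,5] → █
    (3,1)@(7, 3): e=[32,11,-9] → ·
    (0,2)@(1, 5): e=[0,17,17] → █  [on edge]
    (2,2)@(5, 5): e=[24,21,-11] → ·
    (0,3)@(1, 7): e=[4,29,1] → █
    (1,3)@(3, 7): e=[16,31,-13] → ·
  covered (5 px):
    · · · ·
    · █ █ ·
    █ █ · ·
    █ · · ·
T1:
  2·area = 42
  edge (8, 3)→(4, 8): d=(-4,5) right/bottom  bias=-1
  edge (4, 8)→(2, 0): d=(-2,-8) top-left  bias=+0
  edge (2, 0)→(8, 3): d=(6,3) right/bottom  bias=-1
    (1,0)@(3, 1): e=[33,6,3] → █
    (2,0)@(5, 1): e=[23,22,-3] → ·
    (1,1)@(3, 3): e=[25,2,15] → █
    (2,1)@(5, 3): e=[15,18,9] → █
    (3,1)@(7, 3): e=[5,34,3] → █
    (1,2)@(3, 5): e=[17,-2,27] → ·
    (2,2)@(5, 5): e=[7,14,21] → █
    (3,2)@(7, 5): e=[-3,30,15] → ·
    (2,3)@(5, 7): e=[-1,10,33] → ·
  covered (5 px):
    · █ · ·
    · █ █ █
    · · █ ·
    · · · ·

Answer: "outside"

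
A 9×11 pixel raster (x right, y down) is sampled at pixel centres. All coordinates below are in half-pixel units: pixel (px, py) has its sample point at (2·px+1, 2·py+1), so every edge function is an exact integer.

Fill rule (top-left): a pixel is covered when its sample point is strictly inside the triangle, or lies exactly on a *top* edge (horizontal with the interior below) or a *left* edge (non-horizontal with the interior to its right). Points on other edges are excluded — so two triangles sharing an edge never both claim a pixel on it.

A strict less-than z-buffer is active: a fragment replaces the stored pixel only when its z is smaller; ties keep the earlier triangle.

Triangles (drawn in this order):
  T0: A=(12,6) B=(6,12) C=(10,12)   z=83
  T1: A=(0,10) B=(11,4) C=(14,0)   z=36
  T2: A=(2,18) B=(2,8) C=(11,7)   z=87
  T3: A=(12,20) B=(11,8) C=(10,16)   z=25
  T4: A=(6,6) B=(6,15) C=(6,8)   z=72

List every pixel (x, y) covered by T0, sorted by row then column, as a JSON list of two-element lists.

T0:
  2·area = 24  (B↔C swapped to make it positive)
  edge (12, 6)→(10, 12): d=(-2,6) right/bottom  bias=-1
  edge (10, 12)→(6, 12): d=(-4,0) right/bottom  bias=-1
  edge (6, 12)→(12, 6): d=(6,-6) top-left  bias=+0
    (8,0)@(17, 1): e=[-20,44,0] → ·  [on edge]
    (6,1)@(13, 3): e=[0,36,-12] → ·  [on edge]
    (7,1)@(15, 3): e=[-12,36,0] → ·  [on edge]
    (6,2)@(13, 5): e=[-4,28,0] → ·  [on edge]
    (5,3)@(11, 7): e=[4,20,0] → █  [on edge]
    (6,3)@(13, 7): e=[-8,20,12] → ·
    (4,4)@(9, 9): e=[12,12,0] → █  [on edge]
    (5,4)@(11, 9): e=[0,12,12] → ·  [on edge]
    (3,5)@(7, 11): e=[20,4,0] → █  [on edge]
    (5,5)@(11, 11): e=[-4,4,24] → ·
    (2,6)@(5, 13): e=[28,-4,0] → ·  [on edge]
    (3,6)@(7, 13): e=[16,-4,12] → ·
    (1,7)@(3, 15): e=[36,-12,0] → ·  [on edge]
    (4,7)@(9, 15): e=[0,-12,36] → ·  [on edge]
    (0,8)@(1, 17): e=[44,-20,0] → ·  [on edge]
    (3,10)@(7, 21): e=[0,-36,60] → ·  [on edge]
  covered (4 px):
    · · · · · · · · ·
    · · · · · · · · ·
    · · · · · · · · ·
    · · · · · █ · · ·
    · · · · █ · · · ·
    · · · █ █ · · · ·
    · · · · · · · · ·
    · · · · · · · · ·
    · · · · · · · · ·
    · · · · · · · · ·
    · · · · · · · · ·
T1:
  2·area = 26  (B↔C swapped to make it positive)
  edge (0, 10)→(14, 0): d=(14,-10) top-left  bias=+0
  edge (14, 0)→(11, 4): d=(-3,4) right/bottom  bias=-1
  edge (11, 4)→(0, 10): d=(-11,6) right/bottom  bias=-1
    (6,0)@(13, 1): e=[4,1,21] → █
    (7,0)@(15, 1): e=[24,-7,9] → ·
    (5,1)@(11, 3): e=[12,3,11] → █
    (6,1)@(13, 3): e=[32,-5,-1] → ·
    (3,2)@(7, 5): e=[0,13,13] → █  [on edge]
    (4,2)@(9, 5): e=[20,5,1] → █
    (5,2)@(11, 5): e=[40,-3,-11] → ·
    (2,3)@(5, 7): e=[8,15,3] → █
    (3,3)@(7, 7): e=[28,7,-9] → ·
    (4,3)@(9, 7): e=[48,-1,-21] → ·
    (2,4)@(5, 9): e=[36,9,-19] → ·
  covered (5 px):
    · · · · · · █ · ·
    · · · · · █ · · ·
    · · · █ █ · · · ·
    · · █ · · · · · ·
    · · · · · · · · ·
    · · · · · · · · ·
    · · · · · · · · ·
    · · · · · · · · ·
    · · · · · · · · ·
    · · · · · · · · ·
    · · · · · · · · ·
T2:
  2·area = 90
  edge (2, 18)→(2, 8): d=(0,-10) top-left  bias=+0
  edge (2, 8)→(11, 7): d=(9,-1) top-left  bias=+0
  edge (11, 7)→(2, 18): d=(-9,11) right/bottom  bias=-1
    (5,3)@(11, 7): e=[90,0,0] → ·  [on edge]
    (1,4)@(3, 9): e=[10,10,70] → █
    (2,4)@(5, 9): e=[30,12,48] → █
    (3,4)@(7, 9): e=[50,14,26] → █
    (4,4)@(9, 9): e=[70,16,4] → █
    (5,4)@(11, 9): e=[90,18,-18] → ·
    (1,5)@(3, 11): e=[10,28,52] → █
    (4,5)@(9, 11): e=[70,34,-14] → ·
    (1,6)@(3, 13): e=[10,46,34] → █
    (3,6)@(7, 13): e=[50,50,-10] → ·
    (1,7)@(3, 15): e=[10,64,16] → █
    (2,7)@(5, 15): e=[30,66,-6] → ·
  covered (10 px):
    · · · · · · · · ·
    · · · · · · · · ·
    · · · · · · · · ·
    · · · · · · · · ·
    · █ █ █ █ · · · ·
    · █ █ █ · · · · ·
    · █ █ · · · · · ·
    · █ · · · · · · ·
    · · · · · · · · ·
    · · · · · · · · ·
    · · · · · · · · ·
T3:
  2·area = 20  (B↔C swapped to make it positive)
  edge (12, 20)→(10, 16): d=(-2,-4) top-left  bias=+0
  edge (10, 16)→(11, 8): d=(1,-8) top-left  bias=+0
  edge (11, 8)→(12, 20): d=(1,12) right/bottom  bias=-1
    (5,4)@(11, 9): e=[18,1,1] → █
    (6,4)@(13, 9): e=[26,17,-23] → ·
    (5,5)@(11, 11): e=[14,3,3] → █
    (6,5)@(13, 11): e=[22,19,-21] → ·
    (5,6)@(11, 13): e=[10,5,5] → █
    (6,6)@(13, 13): e=[18,21,-19] → ·
    (5,7)@(11, 15): e=[6,7,7] → █
    (6,7)@(13, 15): e=[14,23,-17] → ·
    (5,8)@(11, 17): e=[2,9,9] → █
    (6,8)@(13, 17): e=[10,25,-15] → ·
    (5,9)@(11, 19): e=[-2,11,11] → ·
  covered (5 px):
    · · · · · · · · ·
    · · · · · · · · ·
    · · · · · · · · ·
    · · · · · · · · ·
    · · · · · █ · · ·
    · · · · · █ · · ·
    · · · · · █ · · ·
    · · · · · █ · · ·
    · · · · · █ · · ·
    · · · · · · · · ·
    · · · · · · · · ·
T4:
  degenerate (2·area = 0) — covers nothing

Answer: [[5,3],[4,4],[3,5],[4,5]]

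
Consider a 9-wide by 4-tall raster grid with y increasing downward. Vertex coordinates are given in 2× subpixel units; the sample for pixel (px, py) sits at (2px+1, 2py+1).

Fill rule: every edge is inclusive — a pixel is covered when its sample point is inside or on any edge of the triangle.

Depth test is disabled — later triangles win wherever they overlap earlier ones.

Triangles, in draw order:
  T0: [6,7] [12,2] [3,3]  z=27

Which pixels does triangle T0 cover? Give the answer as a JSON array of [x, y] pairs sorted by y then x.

T0:
  2·area = 39  (B↔C swapped to make it positive)
  edge (6, 7)→(3, 3): d=(-3,-4) inclusive
  edge (3, 3)→(12, 2): d=(9,-1) inclusive
  edge (12, 2)→(6, 7): d=(-6,5) inclusive
    (1,1)@(3, 3): e=[0,0,39] → #  [on edge]
    (2,1)@(5, 3): e=[8,2,29] → #
    (3,1)@(7, 3): e=[16,4,19] → #
    (4,1)@(9, 3): e=[24,6,9] → #
    (5,1)@(11, 3): e=[32,8,-1] → ·
    (1,2)@(3, 5): e=[-6,18,27] → ·
    (2,2)@(5, 5): e=[2,20,17] → #
    (4,2)@(9, 5): e=[18,24,-3] → ·
    (2,3)@(5, 7): e=[-4,38,5] → ·
    (3,3)@(7, 7): e=[4,40,-5] → ·
  covered (6 px):
    · · · · · · · · ·
    · # # # # · · · ·
    · · # # · · · · ·
    · · · · · · · · ·

Result: [[1,1],[2,1],[3,1],[4,1],[2,2],[3,2]]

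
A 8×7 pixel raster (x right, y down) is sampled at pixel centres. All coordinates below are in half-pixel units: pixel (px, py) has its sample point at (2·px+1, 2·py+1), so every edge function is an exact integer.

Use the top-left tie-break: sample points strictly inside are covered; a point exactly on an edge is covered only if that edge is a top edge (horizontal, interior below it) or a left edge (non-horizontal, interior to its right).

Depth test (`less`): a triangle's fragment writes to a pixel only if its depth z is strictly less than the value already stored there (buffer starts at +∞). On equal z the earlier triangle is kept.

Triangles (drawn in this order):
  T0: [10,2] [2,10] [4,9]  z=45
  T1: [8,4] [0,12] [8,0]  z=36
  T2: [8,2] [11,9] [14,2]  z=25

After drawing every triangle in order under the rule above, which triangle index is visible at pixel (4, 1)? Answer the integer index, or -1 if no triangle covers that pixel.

T0:
  2·area = 8  (B↔C swapped to make it positive)
  edge (10, 2)→(4, 9): d=(-6,7) right/bottom  bias=-1
  edge (4, 9)→(2, 10): d=(-2,1) right/bottom  bias=-1
  edge (2, 10)→(10, 2): d=(8,-8) top-left  bias=+0
    (5,0)@(11, 1): e=[-1,9,0] → ·  [on edge]
    (4,1)@(9, 3): e=[1,7,0] → #  [on edge]
    (5,1)@(11, 3): e=[-13,5,16] → ·
    (3,2)@(7, 5): e=[3,5,0] → #  [on edge]
    (4,2)@(9, 5): e=[-11,3,16] → ·
    (2,3)@(5, 7): e=[5,3,0] → #  [on edge]
    (3,3)@(7, 7): e=[-9,1,16] → ·
    (1,4)@(3, 9): e=[7,1,0] → #  [on edge]
    (2,4)@(5, 9): e=[-7,-1,16] → ·
    (0,5)@(1, 11): e=[9,-1,0] → ·  [on edge]
    (1,5)@(3, 11): e=[-5,-3,16] → ·
  covered (4 px):
    · · · · · · · ·
    · · · · # · · ·
    · · · # · · · ·
    · · # · · · · ·
    · # · · · · · ·
    · · · · · · · ·
    · · · · · · · ·
T1:
  2·area = 32
  edge (8, 4)→(0, 12): d=(-8,8) right/bottom  bias=-1
  edge (0, 12)→(8, 0): d=(8,-12) top-left  bias=+0
  edge (8, 0)→(8, 4): d=(0,4) right/bottom  bias=-1
    (5,0)@(11, 1): e=[0,44,-12] → ·  [on edge]
    (3,1)@(7, 3): e=[16,12,4] → #
    (4,1)@(9, 3): e=[0,36,-4] → ·  [on edge]
    (2,2)@(5, 5): e=[16,4,12] → #
    (3,2)@(7, 5): e=[0,28,4] → ·  [on edge]
    (2,3)@(5, 7): e=[0,20,12] → ·  [on edge]
    (1,4)@(3, 9): e=[0,12,20] → ·  [on edge]
    (0,5)@(1, 11): e=[0,4,28] → ·  [on edge]
  covered (2 px):
    · · · · · · · ·
    · · · # · · · ·
    · · # · · · · ·
    · · · · · · · ·
    · · · · · · · ·
    · · · · · · · ·
    · · · · · · · ·
T2:
  2·area = 42  (B↔C swapped to make it positive)
  edge (8, 2)→(14, 2): d=(6,0) top-left  bias=+0
  edge (14, 2)→(11, 9): d=(-3,7) right/bottom  bias=-1
  edge (11, 9)→(8, 2): d=(-3,-7) top-left  bias=+0
    (4,1)@(9, 3): e=[6,32,4] → #
    (5,1)@(11, 3): e=[6,18,18] → #
    (6,1)@(13, 3): e=[6,4,32] → #
    (7,1)@(15, 3): e=[6,-10,46] → ·
    (4,2)@(9, 5): e=[18,26,-2] → ·
    (5,2)@(11, 5): e=[18,12,12] → #
    (6,2)@(13, 5): e=[18,-2,26] → ·
    (5,3)@(11, 7): e=[30,6,6] → #
    (6,3)@(13, 7): e=[30,-8,20] → ·
    (5,4)@(11, 9): e=[42,0,0] → ·  [on edge]
  covered (5 px):
    · · · · · · · ·
    · · · · # # # ·
    · · · · · # · ·
    · · · · · # · ·
    · · · · · · · ·
    · · · · · · · ·
    · · · · · · · ·

Z-buffer (winner per pixel, '.' = empty):
  . . . . . . . .
  . . . 1 2 2 2 .
  . . 1 0 . 2 . .
  . . 0 . . 2 . .
  . 0 . . . . . .
  . . . . . . . .
  . . . . . . . .

Answer: 2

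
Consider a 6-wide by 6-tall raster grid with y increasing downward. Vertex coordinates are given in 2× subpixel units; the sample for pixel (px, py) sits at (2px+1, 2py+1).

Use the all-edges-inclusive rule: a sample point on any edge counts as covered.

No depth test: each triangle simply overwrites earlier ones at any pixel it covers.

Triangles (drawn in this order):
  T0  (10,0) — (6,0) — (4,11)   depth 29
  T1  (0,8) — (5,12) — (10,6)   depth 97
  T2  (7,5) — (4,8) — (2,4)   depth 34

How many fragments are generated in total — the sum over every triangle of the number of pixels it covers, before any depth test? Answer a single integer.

T0:
  2·area = 44  (B↔C swapped to make it positive)
  edge (10, 0)→(4, 11): d=(-6,11) inclusive
  edge (4, 11)→(6, 0): d=(2,-11) inclusive
  edge (6, 0)→(10, 0): d=(4,0) inclusive
    (3,0)@(7, 1): e=[27,13,4] → #
    (4,0)@(9, 1): e=[5,35,4] → #
    (5,0)@(11, 1): e=[-17,57,4] → ·
    (3,1)@(7, 3): e=[15,17,12] → #
    (4,1)@(9, 3): e=[-7,39,12] → ·
    (3,2)@(7, 5): e=[3,21,20] → #
    (4,2)@(9, 5): e=[-19,43,20] → ·
    (2,3)@(5, 7): e=[13,3,28] → #
    (3,3)@(7, 7): e=[-9,25,28] → ·
    (2,4)@(5, 9): e=[1,7,36] → #
    (3,4)@(7, 9): e=[-21,29,36] → ·
    (2,5)@(5, 11): e=[-11,11,44] → ·
  covered (6 px):
    · · · # # ·
    · · · # · ·
    · · · # · ·
    · · # · · ·
    · · # · · ·
    · · · · · ·
T1:
  2·area = 50  (B↔C swapped to make it positive)
  edge (0, 8)→(10, 6): d=(10,-2) inclusive
  edge (10, 6)→(5, 12): d=(-5,6) inclusive
  edge (5, 12)→(0, 8): d=(-5,-4) inclusive
    (2,3)@(5, 7): e=[0,25,25] → #  [on edge]
    (3,3)@(7, 7): e=[4,13,33] → #
    (4,3)@(9, 7): e=[8,1,41] → #
    (5,3)@(11, 7): e=[12,-11,49] → ·
    (1,4)@(3, 9): e=[16,27,7] → #
    (4,4)@(9, 9): e=[28,-9,31] → ·
    (1,5)@(3, 11): e=[36,17,-3] → ·
    (2,5)@(5, 11): e=[40,5,5] → #
    (3,5)@(7, 11): e=[44,-7,13] → ·
  covered (7 px):
    · · · · · ·
    · · · · · ·
    · · · · · ·
    · · # # # ·
    · # # # · ·
    · · # · · ·
T2:
  2·area = 18
  edge (7, 5)→(4, 8): d=(-3,3) inclusive
  edge (4, 8)→(2, 4): d=(-2,-4) inclusive
  edge (2, 4)→(7, 5): d=(5,1) inclusive
    (5,0)@(11, 1): e=[0,42,-24] → ·  [on edge]
    (4,1)@(9, 3): e=[0,30,-12] → ·  [on edge]
    (1,2)@(3, 5): e=[12,2,4] → #
    (2,2)@(5, 5): e=[6,10,2] → #
    (3,2)@(7, 5): e=[0,18,0] → #  [on edge]
    (4,2)@(9, 5): e=[-6,26,-2] → ·
    (1,3)@(3, 7): e=[6,-2,14] → ·
    (2,3)@(5, 7): e=[0,6,12] → #  [on edge]
    (3,3)@(7, 7): e=[-6,14,10] → ·
    (1,4)@(3, 9): e=[0,-6,24] → ·  [on edge]
    (2,4)@(5, 9): e=[-6,2,22] → ·
    (0,5)@(1, 11): e=[0,-18,36] → ·  [on edge]
  covered (4 px):
    · · · · · ·
    · · · · · ·
    · # # # · ·
    · · # · · ·
    · · · · · ·
    · · · · · ·

Result: 17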